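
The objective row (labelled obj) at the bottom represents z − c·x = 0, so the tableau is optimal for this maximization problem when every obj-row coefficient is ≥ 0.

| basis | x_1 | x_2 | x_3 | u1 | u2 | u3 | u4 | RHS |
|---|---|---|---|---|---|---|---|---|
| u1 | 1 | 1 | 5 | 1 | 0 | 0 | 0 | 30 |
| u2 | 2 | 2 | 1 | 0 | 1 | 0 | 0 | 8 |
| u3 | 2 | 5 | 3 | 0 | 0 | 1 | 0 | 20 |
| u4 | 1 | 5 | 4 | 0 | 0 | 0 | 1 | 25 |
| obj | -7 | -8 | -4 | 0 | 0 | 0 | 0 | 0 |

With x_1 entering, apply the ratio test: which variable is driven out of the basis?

u2

Column x_1 entries and ratios — u1: 30/1 = 30; u2: 8/2 = 4; u3: 20/2 = 10; u4: 25/1 = 25.
Smallest ratio is 4 in the row of u2, so u2 leaves.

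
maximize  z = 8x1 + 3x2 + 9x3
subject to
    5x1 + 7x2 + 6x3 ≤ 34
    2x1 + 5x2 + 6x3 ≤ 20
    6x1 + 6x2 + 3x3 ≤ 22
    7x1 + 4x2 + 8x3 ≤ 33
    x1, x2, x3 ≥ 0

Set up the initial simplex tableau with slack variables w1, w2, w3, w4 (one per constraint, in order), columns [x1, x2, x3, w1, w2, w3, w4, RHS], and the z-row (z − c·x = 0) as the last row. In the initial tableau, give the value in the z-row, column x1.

-8

The z-row carries the negated objective coefficients: the x1 entry is -8.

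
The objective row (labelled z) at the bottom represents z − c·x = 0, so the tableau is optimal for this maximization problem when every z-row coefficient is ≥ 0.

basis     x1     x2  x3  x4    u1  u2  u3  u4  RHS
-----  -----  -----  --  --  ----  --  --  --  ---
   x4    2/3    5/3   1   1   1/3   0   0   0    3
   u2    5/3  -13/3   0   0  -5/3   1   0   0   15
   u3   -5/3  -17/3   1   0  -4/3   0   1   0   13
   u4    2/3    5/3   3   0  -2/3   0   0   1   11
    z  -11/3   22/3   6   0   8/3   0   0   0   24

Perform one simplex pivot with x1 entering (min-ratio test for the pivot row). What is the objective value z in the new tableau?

Ratio test on column x1 — row 1: 3/(2/3) = 9/2; row 2: 15/(5/3) = 9; row 3: entry -5/3 ≤ 0; row 4: 11/(2/3) = 33/2. Minimum is 9/2 at row 1 (x4 leaves); pivot element 2/3.
Pivot on row 1; the z-row RHS becomes 24 − (-11/3)·(9/2) = 81/2.

81/2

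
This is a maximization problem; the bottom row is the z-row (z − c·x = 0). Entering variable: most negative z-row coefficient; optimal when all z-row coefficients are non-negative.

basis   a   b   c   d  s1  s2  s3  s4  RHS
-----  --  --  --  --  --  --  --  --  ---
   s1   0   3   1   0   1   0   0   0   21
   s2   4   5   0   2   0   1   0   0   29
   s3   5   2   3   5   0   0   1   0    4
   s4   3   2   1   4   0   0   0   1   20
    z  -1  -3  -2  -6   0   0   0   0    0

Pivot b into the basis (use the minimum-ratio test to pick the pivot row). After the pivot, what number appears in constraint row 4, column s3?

-1

Ratio test on column b — row 1: 21/3 = 7; row 2: 29/5 = 29/5; row 3: 4/2 = 2; row 4: 20/2 = 10. Minimum is 2 at row 3 (s3 leaves); pivot element 2.
Divide row 3 by 2; eliminate column b from the other rows.
Row 4 update in column s3: 0 − 2·(1/2) = -1.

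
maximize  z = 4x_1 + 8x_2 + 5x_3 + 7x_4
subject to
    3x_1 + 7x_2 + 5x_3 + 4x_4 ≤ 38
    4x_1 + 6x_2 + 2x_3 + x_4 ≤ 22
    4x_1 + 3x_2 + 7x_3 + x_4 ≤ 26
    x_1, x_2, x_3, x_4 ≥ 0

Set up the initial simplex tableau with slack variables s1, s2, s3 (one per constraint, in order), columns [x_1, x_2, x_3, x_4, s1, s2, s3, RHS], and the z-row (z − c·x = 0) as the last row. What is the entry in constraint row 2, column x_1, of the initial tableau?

Constraint 2 has coefficient 4 on x_1.

4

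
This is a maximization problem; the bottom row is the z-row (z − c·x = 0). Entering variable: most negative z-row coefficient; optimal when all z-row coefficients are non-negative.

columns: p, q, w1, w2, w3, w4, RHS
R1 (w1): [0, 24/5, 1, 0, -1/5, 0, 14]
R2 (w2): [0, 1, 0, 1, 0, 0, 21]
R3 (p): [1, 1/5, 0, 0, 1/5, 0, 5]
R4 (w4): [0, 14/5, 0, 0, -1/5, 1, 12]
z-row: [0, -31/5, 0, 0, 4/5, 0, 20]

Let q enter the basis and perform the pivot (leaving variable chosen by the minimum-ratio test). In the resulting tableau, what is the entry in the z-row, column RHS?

457/12

Ratio test on column q — row 1: 14/(24/5) = 35/12; row 2: 21/1 = 21; row 3: 5/(1/5) = 25; row 4: 12/(14/5) = 30/7. Minimum is 35/12 at row 1 (w1 leaves); pivot element 24/5.
Divide row 1 by 24/5; eliminate column q from the other rows.
z-row update in column RHS: 20 − (-31/5)·(35/12) = 457/12.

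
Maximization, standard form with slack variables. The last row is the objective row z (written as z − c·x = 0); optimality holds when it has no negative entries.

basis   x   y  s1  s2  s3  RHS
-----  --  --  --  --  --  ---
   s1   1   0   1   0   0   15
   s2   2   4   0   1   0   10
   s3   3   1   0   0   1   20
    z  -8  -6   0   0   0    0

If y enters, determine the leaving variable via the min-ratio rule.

Column y entries and ratios — s1: 0 ≤ 0, skip; s2: 10/4 = 5/2; s3: 20/1 = 20.
Smallest ratio is 5/2 in the row of s2, so s2 leaves.

s2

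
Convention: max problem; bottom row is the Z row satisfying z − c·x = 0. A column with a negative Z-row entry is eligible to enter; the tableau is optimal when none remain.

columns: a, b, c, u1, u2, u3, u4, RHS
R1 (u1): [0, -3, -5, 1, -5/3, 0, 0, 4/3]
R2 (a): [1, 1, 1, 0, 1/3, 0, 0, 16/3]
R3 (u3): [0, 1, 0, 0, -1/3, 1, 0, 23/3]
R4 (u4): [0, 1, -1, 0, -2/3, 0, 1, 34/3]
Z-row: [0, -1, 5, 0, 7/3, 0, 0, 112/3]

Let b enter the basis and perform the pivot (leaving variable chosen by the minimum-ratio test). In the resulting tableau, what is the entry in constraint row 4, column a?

-1

Ratio test on column b — row 1: entry -3 ≤ 0; row 2: (16/3)/1 = 16/3; row 3: (23/3)/1 = 23/3; row 4: (34/3)/1 = 34/3. Minimum is 16/3 at row 2 (a leaves); pivot element 1.
Divide row 2 by 1; eliminate column b from the other rows.
Row 4 update in column a: 0 − 1·1 = -1.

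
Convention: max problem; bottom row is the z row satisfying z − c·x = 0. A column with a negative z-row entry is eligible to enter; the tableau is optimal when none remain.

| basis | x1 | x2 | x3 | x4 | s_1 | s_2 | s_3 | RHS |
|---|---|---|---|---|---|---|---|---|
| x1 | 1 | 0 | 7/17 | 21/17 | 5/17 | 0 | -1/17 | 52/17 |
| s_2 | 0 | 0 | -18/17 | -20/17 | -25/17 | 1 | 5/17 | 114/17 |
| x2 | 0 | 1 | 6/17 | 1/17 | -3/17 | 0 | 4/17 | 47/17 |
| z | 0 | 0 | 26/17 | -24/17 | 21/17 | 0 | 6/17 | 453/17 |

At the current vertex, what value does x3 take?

0

x3 is not in the basis, so in the current basic feasible solution x3 = 0.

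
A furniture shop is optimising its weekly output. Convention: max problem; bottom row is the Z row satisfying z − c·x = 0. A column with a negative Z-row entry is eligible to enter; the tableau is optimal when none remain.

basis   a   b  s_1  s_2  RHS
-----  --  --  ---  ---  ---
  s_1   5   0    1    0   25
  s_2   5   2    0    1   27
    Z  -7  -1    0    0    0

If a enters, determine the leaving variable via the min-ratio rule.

Column a entries and ratios — s_1: 25/5 = 5; s_2: 27/5 = 27/5.
Smallest ratio is 5 in the row of s_1, so s_1 leaves.

s_1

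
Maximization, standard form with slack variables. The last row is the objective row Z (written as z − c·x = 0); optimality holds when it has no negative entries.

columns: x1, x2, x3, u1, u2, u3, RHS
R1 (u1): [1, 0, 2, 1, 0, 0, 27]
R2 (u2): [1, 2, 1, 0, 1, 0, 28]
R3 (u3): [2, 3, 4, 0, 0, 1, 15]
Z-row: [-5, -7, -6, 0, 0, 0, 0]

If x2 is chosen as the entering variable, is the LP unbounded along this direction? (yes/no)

no

Column x2 has positive entries in row(s) 2, 3, so the ratio test bounds it — not unbounded.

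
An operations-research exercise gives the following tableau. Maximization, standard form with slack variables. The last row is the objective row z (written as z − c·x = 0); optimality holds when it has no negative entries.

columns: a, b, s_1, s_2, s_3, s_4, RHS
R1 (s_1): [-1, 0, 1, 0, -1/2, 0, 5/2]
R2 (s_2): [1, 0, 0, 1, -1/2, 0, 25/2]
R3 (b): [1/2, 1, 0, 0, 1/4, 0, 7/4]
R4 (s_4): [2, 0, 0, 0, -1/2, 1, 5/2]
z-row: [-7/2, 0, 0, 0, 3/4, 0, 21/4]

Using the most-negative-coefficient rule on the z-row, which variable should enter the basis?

a

Negative z-row entries: a: -7/2.
The most negative is -7/2 in column a, so a enters.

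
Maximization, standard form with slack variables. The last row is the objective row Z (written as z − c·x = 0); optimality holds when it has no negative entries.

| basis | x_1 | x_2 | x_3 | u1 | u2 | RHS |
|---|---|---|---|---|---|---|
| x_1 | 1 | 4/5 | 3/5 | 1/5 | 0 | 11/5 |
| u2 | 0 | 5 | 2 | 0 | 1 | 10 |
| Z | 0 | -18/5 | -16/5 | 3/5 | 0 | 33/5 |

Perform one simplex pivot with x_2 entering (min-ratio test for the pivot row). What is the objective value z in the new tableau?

69/5

Ratio test on column x_2 — row 1: (11/5)/(4/5) = 11/4; row 2: 10/5 = 2. Minimum is 2 at row 2 (u2 leaves); pivot element 5.
Pivot on row 2; the Z-row RHS becomes 33/5 − (-18/5)·2 = 69/5.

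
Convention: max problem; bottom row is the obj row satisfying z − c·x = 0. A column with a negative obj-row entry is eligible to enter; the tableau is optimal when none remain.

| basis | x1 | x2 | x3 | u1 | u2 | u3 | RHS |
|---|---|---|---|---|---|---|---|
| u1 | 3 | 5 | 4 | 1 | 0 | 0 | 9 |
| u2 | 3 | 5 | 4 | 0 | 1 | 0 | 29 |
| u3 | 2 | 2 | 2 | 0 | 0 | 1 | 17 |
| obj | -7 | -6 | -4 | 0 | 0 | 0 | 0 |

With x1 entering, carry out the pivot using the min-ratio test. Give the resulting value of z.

21

Ratio test on column x1 — row 1: 9/3 = 3; row 2: 29/3 = 29/3; row 3: 17/2 = 17/2. Minimum is 3 at row 1 (u1 leaves); pivot element 3.
Pivot on row 1; the obj-row RHS becomes 0 − (-7)·3 = 21.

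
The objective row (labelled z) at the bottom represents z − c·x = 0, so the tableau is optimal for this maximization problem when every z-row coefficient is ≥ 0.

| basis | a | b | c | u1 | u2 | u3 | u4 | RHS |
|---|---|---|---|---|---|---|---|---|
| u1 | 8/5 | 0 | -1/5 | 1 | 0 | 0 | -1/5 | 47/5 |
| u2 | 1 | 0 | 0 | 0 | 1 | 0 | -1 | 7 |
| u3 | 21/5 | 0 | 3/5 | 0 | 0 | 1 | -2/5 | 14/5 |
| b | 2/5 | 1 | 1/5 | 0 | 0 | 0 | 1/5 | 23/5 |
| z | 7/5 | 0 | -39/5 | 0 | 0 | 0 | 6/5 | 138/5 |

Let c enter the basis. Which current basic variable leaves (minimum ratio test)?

Column c entries and ratios — u1: -1/5 ≤ 0, skip; u2: 0 ≤ 0, skip; u3: (14/5)/(3/5) = 14/3; b: (23/5)/(1/5) = 23.
Smallest ratio is 14/3 in the row of u3, so u3 leaves.

u3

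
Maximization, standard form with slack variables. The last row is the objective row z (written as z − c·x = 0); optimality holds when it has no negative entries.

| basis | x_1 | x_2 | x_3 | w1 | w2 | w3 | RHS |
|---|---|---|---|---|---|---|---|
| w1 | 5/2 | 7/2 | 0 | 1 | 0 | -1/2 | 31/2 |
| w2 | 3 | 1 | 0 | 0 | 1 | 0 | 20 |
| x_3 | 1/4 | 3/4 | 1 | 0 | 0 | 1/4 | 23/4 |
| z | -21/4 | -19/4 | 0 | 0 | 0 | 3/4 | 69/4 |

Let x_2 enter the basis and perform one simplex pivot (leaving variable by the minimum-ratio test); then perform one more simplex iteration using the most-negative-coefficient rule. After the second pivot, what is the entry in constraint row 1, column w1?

2/5

Ratio test on column x_2 — row 1: (31/2)/(7/2) = 31/7; row 2: 20/1 = 20; row 3: (23/4)/(3/4) = 23/3. Minimum is 31/7 at row 1 (w1 leaves); pivot element 7/2.
Divide row 1 by 7/2; eliminate column x_2 from the other rows.
Second iteration: most negative z-row entry is -13/7 in column x_1, so x_1 enters.
Ratio test on column x_1 — row 1: (31/7)/(5/7) = 31/5; row 2: (109/7)/(16/7) = 109/16; row 3: entry -2/7 ≤ 0. Minimum is 31/5 at row 1 (x_2 leaves); pivot element 5/7.
Divide row 1 by 5/7; eliminate column x_1 from the other rows.
After both pivots, the entry at constraint row 1, column w1 is 2/5.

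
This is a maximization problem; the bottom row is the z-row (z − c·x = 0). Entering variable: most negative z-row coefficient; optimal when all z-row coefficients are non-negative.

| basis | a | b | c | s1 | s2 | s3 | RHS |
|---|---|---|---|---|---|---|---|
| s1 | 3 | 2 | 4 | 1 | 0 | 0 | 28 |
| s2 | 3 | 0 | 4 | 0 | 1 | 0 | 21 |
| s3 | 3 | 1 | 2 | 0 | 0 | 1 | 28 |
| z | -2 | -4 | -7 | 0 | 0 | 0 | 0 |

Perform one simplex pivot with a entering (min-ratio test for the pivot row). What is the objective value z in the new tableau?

14

Ratio test on column a — row 1: 28/3 = 28/3; row 2: 21/3 = 7; row 3: 28/3 = 28/3. Minimum is 7 at row 2 (s2 leaves); pivot element 3.
Pivot on row 2; the z-row RHS becomes 0 − (-2)·7 = 14.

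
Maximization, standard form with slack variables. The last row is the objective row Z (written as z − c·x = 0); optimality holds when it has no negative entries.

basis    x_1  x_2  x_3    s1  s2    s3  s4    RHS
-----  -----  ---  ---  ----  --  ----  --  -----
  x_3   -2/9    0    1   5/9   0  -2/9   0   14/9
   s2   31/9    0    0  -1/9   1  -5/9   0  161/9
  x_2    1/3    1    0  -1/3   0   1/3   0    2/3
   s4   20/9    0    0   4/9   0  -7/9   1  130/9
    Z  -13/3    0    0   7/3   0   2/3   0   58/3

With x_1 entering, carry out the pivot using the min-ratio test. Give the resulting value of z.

Ratio test on column x_1 — row 1: entry -2/9 ≤ 0; row 2: (161/9)/(31/9) = 161/31; row 3: (2/3)/(1/3) = 2; row 4: (130/9)/(20/9) = 13/2. Minimum is 2 at row 3 (x_2 leaves); pivot element 1/3.
Pivot on row 3; the Z-row RHS becomes 58/3 − (-13/3)·2 = 28.

28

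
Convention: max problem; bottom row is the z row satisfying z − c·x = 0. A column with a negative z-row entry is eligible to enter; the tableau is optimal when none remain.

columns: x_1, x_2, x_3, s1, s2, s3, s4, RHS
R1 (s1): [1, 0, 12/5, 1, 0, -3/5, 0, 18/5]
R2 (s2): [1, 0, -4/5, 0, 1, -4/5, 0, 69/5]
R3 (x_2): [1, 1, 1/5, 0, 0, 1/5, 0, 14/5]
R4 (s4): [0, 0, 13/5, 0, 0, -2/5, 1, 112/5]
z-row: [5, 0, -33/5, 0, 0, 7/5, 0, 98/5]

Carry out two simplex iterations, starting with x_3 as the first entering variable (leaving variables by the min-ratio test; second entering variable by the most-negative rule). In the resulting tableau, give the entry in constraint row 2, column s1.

0

Ratio test on column x_3 — row 1: (18/5)/(12/5) = 3/2; row 2: entry -4/5 ≤ 0; row 3: (14/5)/(1/5) = 14; row 4: (112/5)/(13/5) = 112/13. Minimum is 3/2 at row 1 (s1 leaves); pivot element 12/5.
Divide row 1 by 12/5; eliminate column x_3 from the other rows.
Second iteration: most negative z-row entry is -1/4 in column s3, so s3 enters.
Ratio test on column s3 — row 1: entry -1/4 ≤ 0; row 2: entry -1 ≤ 0; row 3: (5/2)/(1/4) = 10; row 4: (37/2)/(1/4) = 74. Minimum is 10 at row 3 (x_2 leaves); pivot element 1/4.
Divide row 3 by 1/4; eliminate column s3 from the other rows.
After both pivots, the entry at constraint row 2, column s1 is 0.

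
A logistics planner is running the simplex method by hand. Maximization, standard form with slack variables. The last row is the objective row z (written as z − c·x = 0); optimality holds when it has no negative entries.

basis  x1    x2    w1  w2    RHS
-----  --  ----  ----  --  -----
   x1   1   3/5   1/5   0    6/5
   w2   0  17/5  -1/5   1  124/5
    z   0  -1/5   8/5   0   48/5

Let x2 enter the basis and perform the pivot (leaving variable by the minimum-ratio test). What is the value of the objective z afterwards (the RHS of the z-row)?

Ratio test on column x2 — row 1: (6/5)/(3/5) = 2; row 2: (124/5)/(17/5) = 124/17. Minimum is 2 at row 1 (x1 leaves); pivot element 3/5.
Pivot on row 1; the z-row RHS becomes 48/5 − (-1/5)·2 = 10.

10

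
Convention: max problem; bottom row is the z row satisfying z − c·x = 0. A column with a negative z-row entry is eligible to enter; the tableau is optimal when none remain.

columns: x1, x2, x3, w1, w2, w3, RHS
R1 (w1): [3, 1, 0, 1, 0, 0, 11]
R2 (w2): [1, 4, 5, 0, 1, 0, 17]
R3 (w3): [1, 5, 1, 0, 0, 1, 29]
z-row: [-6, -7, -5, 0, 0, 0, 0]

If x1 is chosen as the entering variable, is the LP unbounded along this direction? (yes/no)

no

Column x1 has positive entries in row(s) 1, 2, 3, so the ratio test bounds it — not unbounded.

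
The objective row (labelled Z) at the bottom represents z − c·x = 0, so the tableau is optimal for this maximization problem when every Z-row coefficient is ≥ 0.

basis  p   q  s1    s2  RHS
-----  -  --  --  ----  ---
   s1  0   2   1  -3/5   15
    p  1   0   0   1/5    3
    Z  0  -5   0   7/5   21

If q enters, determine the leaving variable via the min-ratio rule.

Column q entries and ratios — s1: 15/2 = 15/2; p: 0 ≤ 0, skip.
Smallest ratio is 15/2 in the row of s1, so s1 leaves.

s1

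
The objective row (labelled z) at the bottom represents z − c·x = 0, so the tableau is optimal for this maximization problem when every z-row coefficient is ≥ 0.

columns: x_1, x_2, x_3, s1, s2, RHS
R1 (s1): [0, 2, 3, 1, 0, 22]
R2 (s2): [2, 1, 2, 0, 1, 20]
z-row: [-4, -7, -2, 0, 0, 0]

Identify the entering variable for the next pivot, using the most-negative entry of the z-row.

Negative z-row entries: x_1: -4, x_2: -7, x_3: -2.
The most negative is -7 in column x_2, so x_2 enters.

x_2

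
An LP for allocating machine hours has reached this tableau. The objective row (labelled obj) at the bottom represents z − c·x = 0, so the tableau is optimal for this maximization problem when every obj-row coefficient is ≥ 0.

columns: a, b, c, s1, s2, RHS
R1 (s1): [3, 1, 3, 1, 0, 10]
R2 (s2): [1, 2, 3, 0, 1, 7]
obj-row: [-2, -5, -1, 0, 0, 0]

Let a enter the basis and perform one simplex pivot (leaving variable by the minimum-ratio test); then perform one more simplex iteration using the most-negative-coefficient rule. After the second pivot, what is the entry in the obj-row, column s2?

13/5

Ratio test on column a — row 1: 10/3 = 10/3; row 2: 7/1 = 7. Minimum is 10/3 at row 1 (s1 leaves); pivot element 3.
Divide row 1 by 3; eliminate column a from the other rows.
Second iteration: most negative obj-row entry is -13/3 in column b, so b enters.
Ratio test on column b — row 1: (10/3)/(1/3) = 10; row 2: (11/3)/(5/3) = 11/5. Minimum is 11/5 at row 2 (s2 leaves); pivot element 5/3.
Divide row 2 by 5/3; eliminate column b from the other rows.
After both pivots, the entry at the obj-row, column s2 is 13/5.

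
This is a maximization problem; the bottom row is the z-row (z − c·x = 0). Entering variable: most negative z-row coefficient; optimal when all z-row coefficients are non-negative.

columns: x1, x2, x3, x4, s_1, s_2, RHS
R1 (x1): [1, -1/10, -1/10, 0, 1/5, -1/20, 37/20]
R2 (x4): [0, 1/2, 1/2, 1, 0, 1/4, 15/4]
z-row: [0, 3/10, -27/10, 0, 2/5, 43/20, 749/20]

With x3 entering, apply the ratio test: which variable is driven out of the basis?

x4

Column x3 entries and ratios — x1: -1/10 ≤ 0, skip; x4: (15/4)/(1/2) = 15/2.
Smallest ratio is 15/2 in the row of x4, so x4 leaves.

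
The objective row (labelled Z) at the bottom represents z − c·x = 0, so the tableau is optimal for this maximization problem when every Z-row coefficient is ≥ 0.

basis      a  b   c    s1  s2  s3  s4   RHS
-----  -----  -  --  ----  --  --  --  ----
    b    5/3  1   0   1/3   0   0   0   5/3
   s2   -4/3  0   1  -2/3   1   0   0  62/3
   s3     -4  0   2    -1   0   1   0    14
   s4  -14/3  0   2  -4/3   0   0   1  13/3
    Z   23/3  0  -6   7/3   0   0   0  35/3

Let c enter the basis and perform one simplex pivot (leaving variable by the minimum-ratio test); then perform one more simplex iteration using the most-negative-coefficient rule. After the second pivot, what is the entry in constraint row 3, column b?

-2/5

Ratio test on column c — row 1: entry 0 ≤ 0; row 2: (62/3)/1 = 62/3; row 3: 14/2 = 7; row 4: (13/3)/2 = 13/6. Minimum is 13/6 at row 4 (s4 leaves); pivot element 2.
Divide row 4 by 2; eliminate column c from the other rows.
Second iteration: most negative Z-row entry is -19/3 in column a, so a enters.
Ratio test on column a — row 1: (5/3)/(5/3) = 1; row 2: (37/2)/1 = 37/2; row 3: (29/3)/(2/3) = 29/2; row 4: entry -7/3 ≤ 0. Minimum is 1 at row 1 (b leaves); pivot element 5/3.
Divide row 1 by 5/3; eliminate column a from the other rows.
After both pivots, the entry at constraint row 3, column b is -2/5.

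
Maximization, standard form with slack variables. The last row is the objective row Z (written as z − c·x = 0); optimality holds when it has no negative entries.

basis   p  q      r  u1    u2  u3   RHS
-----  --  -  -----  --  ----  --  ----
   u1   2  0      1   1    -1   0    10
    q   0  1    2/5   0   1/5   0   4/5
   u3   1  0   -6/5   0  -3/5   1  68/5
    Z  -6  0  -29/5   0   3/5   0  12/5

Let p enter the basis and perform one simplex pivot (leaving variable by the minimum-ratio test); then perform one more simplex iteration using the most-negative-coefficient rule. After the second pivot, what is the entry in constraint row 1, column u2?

Ratio test on column p — row 1: 10/2 = 5; row 2: entry 0 ≤ 0; row 3: (68/5)/1 = 68/5. Minimum is 5 at row 1 (u1 leaves); pivot element 2.
Divide row 1 by 2; eliminate column p from the other rows.
Second iteration: most negative Z-row entry is -14/5 in column r, so r enters.
Ratio test on column r — row 1: 5/(1/2) = 10; row 2: (4/5)/(2/5) = 2; row 3: entry -17/10 ≤ 0. Minimum is 2 at row 2 (q leaves); pivot element 2/5.
Divide row 2 by 2/5; eliminate column r from the other rows.
After both pivots, the entry at constraint row 1, column u2 is -3/4.

-3/4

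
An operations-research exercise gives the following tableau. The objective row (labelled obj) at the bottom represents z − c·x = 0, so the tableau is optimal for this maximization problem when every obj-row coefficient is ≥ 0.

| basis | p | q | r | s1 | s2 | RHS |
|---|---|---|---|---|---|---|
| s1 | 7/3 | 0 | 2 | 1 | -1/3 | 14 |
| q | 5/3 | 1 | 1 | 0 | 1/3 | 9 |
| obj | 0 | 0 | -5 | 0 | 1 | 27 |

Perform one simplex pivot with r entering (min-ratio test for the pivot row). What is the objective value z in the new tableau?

Ratio test on column r — row 1: 14/2 = 7; row 2: 9/1 = 9. Minimum is 7 at row 1 (s1 leaves); pivot element 2.
Pivot on row 1; the obj-row RHS becomes 27 − (-5)·7 = 62.

62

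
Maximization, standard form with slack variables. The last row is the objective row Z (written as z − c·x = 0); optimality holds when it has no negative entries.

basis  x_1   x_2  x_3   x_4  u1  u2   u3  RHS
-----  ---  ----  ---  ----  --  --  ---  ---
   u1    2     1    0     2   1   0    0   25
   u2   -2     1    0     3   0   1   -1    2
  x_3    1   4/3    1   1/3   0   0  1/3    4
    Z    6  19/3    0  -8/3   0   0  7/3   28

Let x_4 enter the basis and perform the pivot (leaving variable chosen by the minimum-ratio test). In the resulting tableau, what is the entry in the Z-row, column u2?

8/9

Ratio test on column x_4 — row 1: 25/2 = 25/2; row 2: 2/3 = 2/3; row 3: 4/(1/3) = 12. Minimum is 2/3 at row 2 (u2 leaves); pivot element 3.
Divide row 2 by 3; eliminate column x_4 from the other rows.
Z-row update in column u2: 0 − (-8/3)·(1/3) = 8/9.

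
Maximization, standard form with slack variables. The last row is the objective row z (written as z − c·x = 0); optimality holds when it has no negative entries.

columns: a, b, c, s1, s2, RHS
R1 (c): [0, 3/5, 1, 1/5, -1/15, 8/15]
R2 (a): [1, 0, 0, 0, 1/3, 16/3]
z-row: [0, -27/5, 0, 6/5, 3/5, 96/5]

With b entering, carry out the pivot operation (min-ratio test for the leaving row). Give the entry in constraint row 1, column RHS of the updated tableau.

8/9

Ratio test on column b — row 1: (8/15)/(3/5) = 8/9; row 2: entry 0 ≤ 0. Minimum is 8/9 at row 1 (c leaves); pivot element 3/5.
Divide row 1 by 3/5; eliminate column b from the other rows.
In the new row 1, the RHS entry is the old entry divided by the pivot: (8/15)/(3/5) = 8/9.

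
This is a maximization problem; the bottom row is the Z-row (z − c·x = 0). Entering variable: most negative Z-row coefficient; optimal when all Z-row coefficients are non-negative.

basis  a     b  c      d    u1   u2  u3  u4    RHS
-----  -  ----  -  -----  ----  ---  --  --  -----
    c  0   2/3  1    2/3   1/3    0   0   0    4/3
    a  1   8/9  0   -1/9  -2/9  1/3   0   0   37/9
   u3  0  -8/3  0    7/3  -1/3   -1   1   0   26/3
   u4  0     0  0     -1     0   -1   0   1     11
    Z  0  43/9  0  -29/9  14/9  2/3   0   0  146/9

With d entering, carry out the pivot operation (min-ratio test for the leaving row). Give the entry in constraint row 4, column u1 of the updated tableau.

1/2

Ratio test on column d — row 1: (4/3)/(2/3) = 2; row 2: entry -1/9 ≤ 0; row 3: (26/3)/(7/3) = 26/7; row 4: entry -1 ≤ 0. Minimum is 2 at row 1 (c leaves); pivot element 2/3.
Divide row 1 by 2/3; eliminate column d from the other rows.
Row 4 update in column u1: 0 − (-1)·(1/2) = 1/2.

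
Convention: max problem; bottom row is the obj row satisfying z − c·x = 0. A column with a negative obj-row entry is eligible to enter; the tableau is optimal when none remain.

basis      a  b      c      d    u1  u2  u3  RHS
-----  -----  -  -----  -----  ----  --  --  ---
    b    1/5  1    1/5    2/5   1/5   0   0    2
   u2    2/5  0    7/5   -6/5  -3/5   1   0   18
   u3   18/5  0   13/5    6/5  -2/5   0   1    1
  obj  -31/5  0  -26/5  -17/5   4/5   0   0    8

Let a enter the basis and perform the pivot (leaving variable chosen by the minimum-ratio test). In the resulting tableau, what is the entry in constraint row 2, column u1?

Ratio test on column a — row 1: 2/(1/5) = 10; row 2: 18/(2/5) = 45; row 3: 1/(18/5) = 5/18. Minimum is 5/18 at row 3 (u3 leaves); pivot element 18/5.
Divide row 3 by 18/5; eliminate column a from the other rows.
Row 2 update in column u1: -3/5 − (2/5)·(-1/9) = -5/9.

-5/9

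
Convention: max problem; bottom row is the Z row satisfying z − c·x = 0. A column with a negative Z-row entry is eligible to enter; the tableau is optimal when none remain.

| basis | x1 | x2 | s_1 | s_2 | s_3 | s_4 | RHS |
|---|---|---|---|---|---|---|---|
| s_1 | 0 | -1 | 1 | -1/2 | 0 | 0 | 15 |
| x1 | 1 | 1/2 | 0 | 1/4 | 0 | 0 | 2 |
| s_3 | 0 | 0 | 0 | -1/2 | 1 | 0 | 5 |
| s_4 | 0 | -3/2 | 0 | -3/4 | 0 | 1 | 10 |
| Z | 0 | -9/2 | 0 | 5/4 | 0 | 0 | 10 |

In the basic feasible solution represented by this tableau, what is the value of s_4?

10

s_4 is basic (row 4); its value is the RHS of that row, 10.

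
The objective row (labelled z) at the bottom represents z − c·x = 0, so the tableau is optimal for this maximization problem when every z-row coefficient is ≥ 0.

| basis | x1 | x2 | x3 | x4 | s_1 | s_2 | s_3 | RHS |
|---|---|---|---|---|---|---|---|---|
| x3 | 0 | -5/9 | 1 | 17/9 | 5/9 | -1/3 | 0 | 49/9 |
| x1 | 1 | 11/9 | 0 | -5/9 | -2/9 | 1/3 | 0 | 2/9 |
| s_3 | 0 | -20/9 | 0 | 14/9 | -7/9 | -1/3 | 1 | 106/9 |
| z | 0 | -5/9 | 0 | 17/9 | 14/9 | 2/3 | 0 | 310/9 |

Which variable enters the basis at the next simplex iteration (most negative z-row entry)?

x2

Negative z-row entries: x2: -5/9.
The most negative is -5/9 in column x2, so x2 enters.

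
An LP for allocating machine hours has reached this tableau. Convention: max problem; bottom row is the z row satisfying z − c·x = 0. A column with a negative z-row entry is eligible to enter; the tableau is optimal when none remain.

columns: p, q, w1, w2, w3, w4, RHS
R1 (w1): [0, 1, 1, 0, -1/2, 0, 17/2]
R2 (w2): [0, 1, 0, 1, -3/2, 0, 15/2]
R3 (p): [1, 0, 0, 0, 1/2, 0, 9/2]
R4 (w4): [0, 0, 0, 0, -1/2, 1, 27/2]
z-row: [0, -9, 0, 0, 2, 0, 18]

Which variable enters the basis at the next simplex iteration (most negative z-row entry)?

q

Negative z-row entries: q: -9.
The most negative is -9 in column q, so q enters.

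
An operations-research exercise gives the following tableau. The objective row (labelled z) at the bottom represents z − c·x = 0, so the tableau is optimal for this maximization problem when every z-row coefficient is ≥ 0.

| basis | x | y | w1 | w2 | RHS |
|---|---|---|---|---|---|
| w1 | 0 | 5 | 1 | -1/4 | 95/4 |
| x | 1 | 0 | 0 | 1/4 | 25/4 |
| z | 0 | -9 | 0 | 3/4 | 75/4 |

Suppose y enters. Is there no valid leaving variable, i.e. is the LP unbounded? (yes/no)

Column y has positive entries in row(s) 1, so the ratio test bounds it — not unbounded.

no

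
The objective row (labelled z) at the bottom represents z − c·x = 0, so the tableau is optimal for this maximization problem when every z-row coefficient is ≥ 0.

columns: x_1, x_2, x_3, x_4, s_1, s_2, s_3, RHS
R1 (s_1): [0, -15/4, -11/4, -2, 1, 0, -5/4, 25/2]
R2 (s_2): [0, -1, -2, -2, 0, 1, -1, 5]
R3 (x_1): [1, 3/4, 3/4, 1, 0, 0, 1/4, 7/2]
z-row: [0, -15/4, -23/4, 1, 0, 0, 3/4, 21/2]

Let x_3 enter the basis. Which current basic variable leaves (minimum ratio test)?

x_1

Column x_3 entries and ratios — s_1: -11/4 ≤ 0, skip; s_2: -2 ≤ 0, skip; x_1: (7/2)/(3/4) = 14/3.
Smallest ratio is 14/3 in the row of x_1, so x_1 leaves.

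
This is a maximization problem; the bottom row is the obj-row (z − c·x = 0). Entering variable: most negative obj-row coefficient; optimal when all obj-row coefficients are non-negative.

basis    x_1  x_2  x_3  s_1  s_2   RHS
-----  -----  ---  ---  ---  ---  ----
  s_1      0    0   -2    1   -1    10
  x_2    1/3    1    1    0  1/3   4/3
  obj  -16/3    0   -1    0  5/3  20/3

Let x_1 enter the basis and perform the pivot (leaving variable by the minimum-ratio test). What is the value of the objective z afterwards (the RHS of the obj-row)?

Ratio test on column x_1 — row 1: entry 0 ≤ 0; row 2: (4/3)/(1/3) = 4. Minimum is 4 at row 2 (x_2 leaves); pivot element 1/3.
Pivot on row 2; the obj-row RHS becomes 20/3 − (-16/3)·4 = 28.

28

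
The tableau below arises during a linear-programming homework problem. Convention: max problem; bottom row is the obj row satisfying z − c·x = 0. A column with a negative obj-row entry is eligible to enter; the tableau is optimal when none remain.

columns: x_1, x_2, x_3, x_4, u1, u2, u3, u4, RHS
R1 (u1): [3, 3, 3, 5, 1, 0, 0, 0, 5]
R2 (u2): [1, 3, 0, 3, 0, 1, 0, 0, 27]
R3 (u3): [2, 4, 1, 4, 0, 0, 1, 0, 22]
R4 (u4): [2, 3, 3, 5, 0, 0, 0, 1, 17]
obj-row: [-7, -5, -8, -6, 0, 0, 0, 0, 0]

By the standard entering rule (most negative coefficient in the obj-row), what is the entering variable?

x_3

Negative obj-row entries: x_1: -7, x_2: -5, x_3: -8, x_4: -6.
The most negative is -8 in column x_3, so x_3 enters.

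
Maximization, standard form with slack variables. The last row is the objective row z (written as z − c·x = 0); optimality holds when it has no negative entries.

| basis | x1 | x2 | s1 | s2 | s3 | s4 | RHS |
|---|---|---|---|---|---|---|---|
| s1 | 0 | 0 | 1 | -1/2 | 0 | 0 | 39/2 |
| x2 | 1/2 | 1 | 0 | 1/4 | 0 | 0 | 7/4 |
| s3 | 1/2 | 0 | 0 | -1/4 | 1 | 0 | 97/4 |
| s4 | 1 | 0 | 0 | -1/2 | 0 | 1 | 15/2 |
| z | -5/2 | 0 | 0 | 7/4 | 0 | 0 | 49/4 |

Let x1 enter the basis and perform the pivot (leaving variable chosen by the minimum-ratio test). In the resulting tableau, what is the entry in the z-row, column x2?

Ratio test on column x1 — row 1: entry 0 ≤ 0; row 2: (7/4)/(1/2) = 7/2; row 3: (97/4)/(1/2) = 97/2; row 4: (15/2)/1 = 15/2. Minimum is 7/2 at row 2 (x2 leaves); pivot element 1/2.
Divide row 2 by 1/2; eliminate column x1 from the other rows.
z-row update in column x2: 0 − (-5/2)·2 = 5.

5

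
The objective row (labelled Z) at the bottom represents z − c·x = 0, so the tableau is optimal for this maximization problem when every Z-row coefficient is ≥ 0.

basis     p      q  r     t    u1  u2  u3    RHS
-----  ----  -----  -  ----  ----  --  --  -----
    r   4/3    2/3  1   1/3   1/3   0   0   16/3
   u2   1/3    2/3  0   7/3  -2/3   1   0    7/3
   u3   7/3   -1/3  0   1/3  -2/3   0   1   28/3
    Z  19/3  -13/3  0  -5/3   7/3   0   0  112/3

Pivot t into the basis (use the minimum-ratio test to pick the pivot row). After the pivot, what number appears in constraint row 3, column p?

Ratio test on column t — row 1: (16/3)/(1/3) = 16; row 2: (7/3)/(7/3) = 1; row 3: (28/3)/(1/3) = 28. Minimum is 1 at row 2 (u2 leaves); pivot element 7/3.
Divide row 2 by 7/3; eliminate column t from the other rows.
Row 3 update in column p: 7/3 − (1/3)·(1/7) = 16/7.

16/7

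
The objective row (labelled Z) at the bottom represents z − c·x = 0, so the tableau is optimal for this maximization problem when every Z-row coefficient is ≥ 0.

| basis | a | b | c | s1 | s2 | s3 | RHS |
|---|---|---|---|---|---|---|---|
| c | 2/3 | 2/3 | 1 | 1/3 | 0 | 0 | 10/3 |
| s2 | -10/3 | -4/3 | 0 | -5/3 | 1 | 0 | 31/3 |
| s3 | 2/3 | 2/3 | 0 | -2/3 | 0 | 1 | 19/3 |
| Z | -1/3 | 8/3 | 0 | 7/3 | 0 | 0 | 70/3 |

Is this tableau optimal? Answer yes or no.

The Z-row has a negative entry -1/3 in column a, so it is not optimal.

no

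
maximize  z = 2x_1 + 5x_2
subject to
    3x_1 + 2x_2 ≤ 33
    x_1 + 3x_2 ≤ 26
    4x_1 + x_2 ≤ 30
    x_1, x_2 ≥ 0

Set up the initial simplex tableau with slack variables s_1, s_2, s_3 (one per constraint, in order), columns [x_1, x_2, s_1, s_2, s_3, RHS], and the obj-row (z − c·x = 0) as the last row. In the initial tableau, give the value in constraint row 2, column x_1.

1

Constraint 2 has coefficient 1 on x_1.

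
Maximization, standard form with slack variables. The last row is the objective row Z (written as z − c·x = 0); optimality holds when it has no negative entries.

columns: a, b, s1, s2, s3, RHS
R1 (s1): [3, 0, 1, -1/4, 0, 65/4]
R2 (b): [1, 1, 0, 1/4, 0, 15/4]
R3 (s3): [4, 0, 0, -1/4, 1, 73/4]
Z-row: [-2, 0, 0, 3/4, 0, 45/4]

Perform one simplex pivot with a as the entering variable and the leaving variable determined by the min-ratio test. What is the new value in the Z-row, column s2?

Ratio test on column a — row 1: (65/4)/3 = 65/12; row 2: (15/4)/1 = 15/4; row 3: (73/4)/4 = 73/16. Minimum is 15/4 at row 2 (b leaves); pivot element 1.
Divide row 2 by 1; eliminate column a from the other rows.
Z-row update in column s2: 3/4 − (-2)·(1/4) = 5/4.

5/4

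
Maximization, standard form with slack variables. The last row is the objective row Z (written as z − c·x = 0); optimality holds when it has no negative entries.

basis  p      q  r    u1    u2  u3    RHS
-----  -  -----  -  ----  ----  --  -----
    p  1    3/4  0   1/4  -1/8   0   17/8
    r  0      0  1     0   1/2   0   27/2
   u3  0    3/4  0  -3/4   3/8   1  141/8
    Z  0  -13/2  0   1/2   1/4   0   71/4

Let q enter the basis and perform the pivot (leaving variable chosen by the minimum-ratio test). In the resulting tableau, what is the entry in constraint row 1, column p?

4/3

Ratio test on column q — row 1: (17/8)/(3/4) = 17/6; row 2: entry 0 ≤ 0; row 3: (141/8)/(3/4) = 47/2. Minimum is 17/6 at row 1 (p leaves); pivot element 3/4.
Divide row 1 by 3/4; eliminate column q from the other rows.
In the new row 1, the p entry is the old entry divided by the pivot: 1/(3/4) = 4/3.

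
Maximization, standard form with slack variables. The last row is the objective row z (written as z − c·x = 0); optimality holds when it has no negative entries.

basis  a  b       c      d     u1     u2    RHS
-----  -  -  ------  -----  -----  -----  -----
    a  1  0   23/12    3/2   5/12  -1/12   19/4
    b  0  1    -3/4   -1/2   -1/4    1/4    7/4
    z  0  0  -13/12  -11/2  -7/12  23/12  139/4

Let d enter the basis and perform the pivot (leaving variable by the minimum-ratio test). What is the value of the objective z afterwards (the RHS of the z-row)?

Ratio test on column d — row 1: (19/4)/(3/2) = 19/6; row 2: entry -1/2 ≤ 0. Minimum is 19/6 at row 1 (a leaves); pivot element 3/2.
Pivot on row 1; the z-row RHS becomes 139/4 − (-11/2)·(19/6) = 313/6.

313/6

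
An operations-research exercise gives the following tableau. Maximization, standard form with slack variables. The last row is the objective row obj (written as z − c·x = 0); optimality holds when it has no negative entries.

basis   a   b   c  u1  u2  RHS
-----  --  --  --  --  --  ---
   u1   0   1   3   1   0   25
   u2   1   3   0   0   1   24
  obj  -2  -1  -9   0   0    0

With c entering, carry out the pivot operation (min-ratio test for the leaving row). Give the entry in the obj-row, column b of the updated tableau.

Ratio test on column c — row 1: 25/3 = 25/3; row 2: entry 0 ≤ 0. Minimum is 25/3 at row 1 (u1 leaves); pivot element 3.
Divide row 1 by 3; eliminate column c from the other rows.
obj-row update in column b: -1 − (-9)·(1/3) = 2.

2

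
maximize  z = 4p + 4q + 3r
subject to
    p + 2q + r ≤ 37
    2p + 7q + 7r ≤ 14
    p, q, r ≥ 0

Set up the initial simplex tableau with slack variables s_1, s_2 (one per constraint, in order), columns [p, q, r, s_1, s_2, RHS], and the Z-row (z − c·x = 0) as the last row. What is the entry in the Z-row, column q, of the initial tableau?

The Z-row carries the negated objective coefficients: the q entry is -4.

-4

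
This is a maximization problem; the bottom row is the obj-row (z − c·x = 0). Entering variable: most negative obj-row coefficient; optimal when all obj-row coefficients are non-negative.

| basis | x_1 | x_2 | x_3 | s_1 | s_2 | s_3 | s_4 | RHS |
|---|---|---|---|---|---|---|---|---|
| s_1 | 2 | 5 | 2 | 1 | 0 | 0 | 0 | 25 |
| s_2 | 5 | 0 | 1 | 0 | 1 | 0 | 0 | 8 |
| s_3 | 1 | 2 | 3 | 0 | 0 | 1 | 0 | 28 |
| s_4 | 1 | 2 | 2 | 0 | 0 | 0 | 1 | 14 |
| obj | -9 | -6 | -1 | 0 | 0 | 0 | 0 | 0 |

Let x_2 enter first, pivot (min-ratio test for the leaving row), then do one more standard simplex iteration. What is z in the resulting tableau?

1014/25

Ratio test on column x_2 — row 1: 25/5 = 5; row 2: entry 0 ≤ 0; row 3: 28/2 = 14; row 4: 14/2 = 7. Minimum is 5 at row 1 (s_1 leaves); pivot element 5.
Pivot on row 1; the obj-row RHS becomes 0 − (-6)·5 = 30.
Next entering variable (most negative obj-row entry -33/5): x_1.
Ratio test on column x_1 — row 1: 5/(2/5) = 25/2; row 2: 8/5 = 8/5; row 3: 18/(1/5) = 90; row 4: 4/(1/5) = 20. Minimum is 8/5 at row 2 (s_2 leaves); pivot element 5.
After the second pivot the obj-row RHS is 30 − (-33/5)·(8/5) = 1014/25.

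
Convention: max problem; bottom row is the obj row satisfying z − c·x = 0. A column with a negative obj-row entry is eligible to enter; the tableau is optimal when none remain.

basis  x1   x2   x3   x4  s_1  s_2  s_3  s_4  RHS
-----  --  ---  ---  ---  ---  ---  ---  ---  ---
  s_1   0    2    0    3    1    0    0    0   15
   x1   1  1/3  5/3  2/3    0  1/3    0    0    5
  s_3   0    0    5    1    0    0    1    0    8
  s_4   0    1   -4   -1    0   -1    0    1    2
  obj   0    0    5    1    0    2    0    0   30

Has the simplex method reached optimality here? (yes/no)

Every obj-row coefficient is ≥ 0, so the tableau is optimal.

yes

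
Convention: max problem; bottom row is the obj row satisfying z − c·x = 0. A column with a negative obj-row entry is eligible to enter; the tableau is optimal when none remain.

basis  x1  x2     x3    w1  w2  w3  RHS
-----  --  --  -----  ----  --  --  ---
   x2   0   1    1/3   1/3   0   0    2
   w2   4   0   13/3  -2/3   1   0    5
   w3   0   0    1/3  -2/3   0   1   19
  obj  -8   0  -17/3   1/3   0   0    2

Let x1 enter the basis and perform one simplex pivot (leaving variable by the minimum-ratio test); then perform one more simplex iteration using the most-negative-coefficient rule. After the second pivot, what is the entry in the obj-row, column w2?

Ratio test on column x1 — row 1: entry 0 ≤ 0; row 2: 5/4 = 5/4; row 3: entry 0 ≤ 0. Minimum is 5/4 at row 2 (w2 leaves); pivot element 4.
Divide row 2 by 4; eliminate column x1 from the other rows.
Second iteration: most negative obj-row entry is -1 in column w1, so w1 enters.
Ratio test on column w1 — row 1: 2/(1/3) = 6; row 2: entry -1/6 ≤ 0; row 3: entry -2/3 ≤ 0. Minimum is 6 at row 1 (x2 leaves); pivot element 1/3.
Divide row 1 by 1/3; eliminate column w1 from the other rows.
After both pivots, the entry at the obj-row, column w2 is 2.

2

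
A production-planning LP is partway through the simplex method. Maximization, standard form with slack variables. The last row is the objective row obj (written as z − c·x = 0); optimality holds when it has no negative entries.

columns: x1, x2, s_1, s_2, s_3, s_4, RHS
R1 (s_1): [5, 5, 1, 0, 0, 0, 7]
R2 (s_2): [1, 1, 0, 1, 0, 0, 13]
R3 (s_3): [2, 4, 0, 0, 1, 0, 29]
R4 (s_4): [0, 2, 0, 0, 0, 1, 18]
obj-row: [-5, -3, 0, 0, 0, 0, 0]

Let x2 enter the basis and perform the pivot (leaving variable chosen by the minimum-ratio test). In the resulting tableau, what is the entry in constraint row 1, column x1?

1

Ratio test on column x2 — row 1: 7/5 = 7/5; row 2: 13/1 = 13; row 3: 29/4 = 29/4; row 4: 18/2 = 9. Minimum is 7/5 at row 1 (s_1 leaves); pivot element 5.
Divide row 1 by 5; eliminate column x2 from the other rows.
In the new row 1, the x1 entry is the old entry divided by the pivot: 5/5 = 1.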